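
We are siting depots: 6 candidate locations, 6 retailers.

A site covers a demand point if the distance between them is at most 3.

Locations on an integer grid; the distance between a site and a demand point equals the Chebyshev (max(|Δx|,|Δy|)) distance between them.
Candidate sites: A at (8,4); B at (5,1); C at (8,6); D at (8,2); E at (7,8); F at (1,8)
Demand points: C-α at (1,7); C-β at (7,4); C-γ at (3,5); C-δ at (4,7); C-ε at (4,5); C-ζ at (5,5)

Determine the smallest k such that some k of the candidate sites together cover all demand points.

2

Coverage sets (demand points within 3 of each site):
  A: {C-β, C-ζ}
  B: {C-β}
  C: {C-β, C-ζ}
  D: {C-β, C-ζ}
  E: {C-δ, C-ε, C-ζ}
  F: {C-α, C-γ, C-δ, C-ε}
No single site covers all 6 demand points.
But {A, F} covers everything, so the minimum is 2.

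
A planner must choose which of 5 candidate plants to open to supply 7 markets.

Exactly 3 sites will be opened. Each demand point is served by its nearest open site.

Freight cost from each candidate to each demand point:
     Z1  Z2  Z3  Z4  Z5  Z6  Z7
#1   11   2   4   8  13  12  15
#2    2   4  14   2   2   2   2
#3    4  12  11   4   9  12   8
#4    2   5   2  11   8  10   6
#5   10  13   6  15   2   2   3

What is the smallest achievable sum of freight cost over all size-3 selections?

14

Open {#1, #2, #4}.
  Z1→#2 2, Z2→#1 2, Z3→#4 2, Z4→#2 2, Z5→#2 2, Z6→#2 2, Z7→#2 2  ⇒ total 14.
Compare {#1, #2, #3}: total 16.
Compare {#1, #2, #5}: total 16.
No size-3 selection does better; minimum is 14.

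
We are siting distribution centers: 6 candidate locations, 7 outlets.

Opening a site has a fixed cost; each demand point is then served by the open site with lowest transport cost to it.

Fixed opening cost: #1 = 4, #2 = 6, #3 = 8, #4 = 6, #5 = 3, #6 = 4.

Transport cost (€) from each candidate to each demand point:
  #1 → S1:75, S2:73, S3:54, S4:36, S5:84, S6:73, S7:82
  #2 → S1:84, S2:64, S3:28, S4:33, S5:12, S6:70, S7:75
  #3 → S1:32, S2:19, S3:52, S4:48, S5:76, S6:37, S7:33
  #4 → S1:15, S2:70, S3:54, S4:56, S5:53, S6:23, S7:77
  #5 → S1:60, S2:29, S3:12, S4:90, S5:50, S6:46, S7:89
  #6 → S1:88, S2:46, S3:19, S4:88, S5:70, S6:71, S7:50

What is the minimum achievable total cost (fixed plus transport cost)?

Open {#2, #3, #4, #5}: assign each demand point to its cheapest open site.
  S1→#4 15, S2→#3 19, S3→#5 12, S4→#2 33, S5→#2 12, S6→#4 23, S7→#3 33
  transport cost 147, fixed 23 → total 170.
Compare {#1, #2, #3, #4, #5}: transport cost 147 + fixed 27 = 174.
Compare {#2, #3, #4, #5, #6}: transport cost 147 + fixed 27 = 174.
Compare {#2, #3, #4, #6}: transport cost 154 + fixed 24 = 178.
All other subsets cost ≥ 174. Minimum total cost: 170.

170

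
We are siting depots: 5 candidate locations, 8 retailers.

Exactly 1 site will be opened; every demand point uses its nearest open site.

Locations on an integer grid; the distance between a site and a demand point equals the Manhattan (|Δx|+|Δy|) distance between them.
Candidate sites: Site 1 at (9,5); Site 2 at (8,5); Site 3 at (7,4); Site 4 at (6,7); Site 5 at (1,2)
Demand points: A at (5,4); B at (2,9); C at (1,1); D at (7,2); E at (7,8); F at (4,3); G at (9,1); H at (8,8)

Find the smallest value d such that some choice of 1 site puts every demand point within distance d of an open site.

Open {Site 3}.
  Farthest demand point is B at distance 10 (to Site 3); all others are ≤ 10.
With {Site 2} the worst case is 11.
With {Site 4} the worst case is 11.
No size-1 selection achieves below 10.

10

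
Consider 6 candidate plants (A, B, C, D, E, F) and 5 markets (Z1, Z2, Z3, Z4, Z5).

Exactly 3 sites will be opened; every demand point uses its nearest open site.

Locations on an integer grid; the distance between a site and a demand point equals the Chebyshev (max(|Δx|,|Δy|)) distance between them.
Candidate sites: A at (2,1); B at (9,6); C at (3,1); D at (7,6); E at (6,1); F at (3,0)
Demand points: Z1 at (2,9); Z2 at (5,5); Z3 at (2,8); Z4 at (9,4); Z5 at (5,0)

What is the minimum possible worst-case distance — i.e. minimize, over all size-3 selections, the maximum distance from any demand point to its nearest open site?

5

Open {A, B, D}.
  Farthest demand point is Z1 at distance 5 (to D); all others are ≤ 5.
With {A, C, D} the worst case is 5.
With {A, D, E} the worst case is 5.
No size-3 selection achieves below 5.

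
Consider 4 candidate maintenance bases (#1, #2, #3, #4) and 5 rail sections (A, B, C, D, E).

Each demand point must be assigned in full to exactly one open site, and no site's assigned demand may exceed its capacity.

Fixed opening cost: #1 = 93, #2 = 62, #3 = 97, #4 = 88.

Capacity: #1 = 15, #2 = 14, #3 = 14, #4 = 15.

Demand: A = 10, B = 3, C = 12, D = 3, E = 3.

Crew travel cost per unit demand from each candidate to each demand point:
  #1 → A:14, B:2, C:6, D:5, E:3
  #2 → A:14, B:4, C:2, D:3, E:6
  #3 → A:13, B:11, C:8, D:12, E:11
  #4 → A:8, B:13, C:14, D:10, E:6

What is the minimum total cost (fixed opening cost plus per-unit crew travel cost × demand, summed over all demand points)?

Open {#1, #2, #4}; cheapest assignment that respects the capacities:
  #1 (cap 15, load 9): B, D, E — cost 3×2 + 3×5 + 3×3 = 30
  #2 (cap 14, load 12): C — cost 12×2 = 24
  #4 (cap 15, load 10): A — cost 10×8 = 80
  Shipping 134, fixed 243 → total 377.
  Any other capacity-feasible assignment to {#1, #2, #4} ships for at least 134.
Compare {#1, #2, #3}: its best feasible assignment gives total 436.
Compare {#2, #3, #4}: its best feasible assignment gives total 438.
Every other set of open sites that can feasibly serve all demand totals ≥ 436 even under its best assignment. Minimum: 377.

377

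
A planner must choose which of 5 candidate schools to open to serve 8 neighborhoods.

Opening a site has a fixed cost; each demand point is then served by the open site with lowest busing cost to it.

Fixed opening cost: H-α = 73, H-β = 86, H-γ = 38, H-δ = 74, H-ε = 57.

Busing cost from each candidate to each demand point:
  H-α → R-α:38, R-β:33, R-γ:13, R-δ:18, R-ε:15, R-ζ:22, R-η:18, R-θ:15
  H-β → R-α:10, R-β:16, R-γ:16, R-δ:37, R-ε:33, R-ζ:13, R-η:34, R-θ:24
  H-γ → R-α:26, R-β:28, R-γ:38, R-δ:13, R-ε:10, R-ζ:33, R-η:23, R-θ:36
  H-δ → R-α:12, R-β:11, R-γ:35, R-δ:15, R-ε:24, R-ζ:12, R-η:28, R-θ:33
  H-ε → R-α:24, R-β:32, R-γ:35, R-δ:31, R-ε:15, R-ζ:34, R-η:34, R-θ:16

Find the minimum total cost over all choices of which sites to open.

Open {H-δ}: assign each demand point to its cheapest open site.
  R-α→H-δ 12, R-β→H-δ 11, R-γ→H-δ 35, R-δ→H-δ 15, R-ε→H-δ 24, R-ζ→H-δ 12, R-η→H-δ 28, R-θ→H-δ 33
  busing cost 170, fixed 74 → total 244.
Compare {H-α}: busing cost 172 + fixed 73 = 245.
Compare {H-γ}: busing cost 207 + fixed 38 = 245.
Compare {H-β, H-γ}: busing cost 125 + fixed 124 = 249.
All other subsets cost ≥ 245. Minimum total cost: 244.

244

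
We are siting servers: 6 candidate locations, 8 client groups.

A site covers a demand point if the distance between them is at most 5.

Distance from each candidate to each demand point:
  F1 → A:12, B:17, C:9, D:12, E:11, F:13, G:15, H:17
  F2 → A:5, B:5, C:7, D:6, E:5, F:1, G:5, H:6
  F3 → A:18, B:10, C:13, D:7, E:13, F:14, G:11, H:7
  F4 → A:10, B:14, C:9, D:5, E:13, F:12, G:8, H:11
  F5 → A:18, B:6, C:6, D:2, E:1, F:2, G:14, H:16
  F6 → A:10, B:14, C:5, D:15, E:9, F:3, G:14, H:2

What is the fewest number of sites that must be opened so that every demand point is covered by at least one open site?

3

Coverage sets (demand points within 5 of each site):
  F1: {}
  F2: {A, B, E, F, G}
  F3: {}
  F4: {D}
  F5: {D, E, F}
  F6: {C, F, H}
No 2 sites suffice: every size-2 union leaves at least one demand point uncovered.
But {F2, F4, F6} covers everything, so the minimum is 3.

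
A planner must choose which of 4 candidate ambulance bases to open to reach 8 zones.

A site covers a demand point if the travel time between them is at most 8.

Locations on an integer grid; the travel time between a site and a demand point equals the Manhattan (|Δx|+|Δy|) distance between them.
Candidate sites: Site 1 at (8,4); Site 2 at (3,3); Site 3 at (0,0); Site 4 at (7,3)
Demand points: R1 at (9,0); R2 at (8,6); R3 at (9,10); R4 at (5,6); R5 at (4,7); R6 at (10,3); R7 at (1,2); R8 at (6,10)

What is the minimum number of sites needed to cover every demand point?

Coverage sets (demand points within 8 of each site):
  Site 1: {R1, R2, R3, R4, R5, R6, R8}
  Site 2: {R2, R4, R5, R6, R7}
  Site 3: {R7}
  Site 4: {R1, R2, R4, R5, R6, R7, R8}
No single site covers all 8 demand points.
But {Site 1, Site 2} covers everything, so the minimum is 2.

2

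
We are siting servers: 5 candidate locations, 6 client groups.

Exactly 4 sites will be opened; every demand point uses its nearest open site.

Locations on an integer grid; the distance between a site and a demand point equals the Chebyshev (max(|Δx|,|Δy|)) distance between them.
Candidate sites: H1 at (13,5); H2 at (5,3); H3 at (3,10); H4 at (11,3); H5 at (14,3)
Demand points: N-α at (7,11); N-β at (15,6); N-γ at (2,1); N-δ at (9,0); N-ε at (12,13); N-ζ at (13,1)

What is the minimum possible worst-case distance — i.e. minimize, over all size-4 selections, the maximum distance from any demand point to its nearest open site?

Open {H1, H2, H3, H4}.
  Farthest demand point is N-ε at distance 8 (to H1); all others are ≤ 8.
With {H1, H2, H3, H5} the worst case is 8.
With {H1, H2, H4, H5} the worst case is 8.
No size-4 selection achieves below 8.

8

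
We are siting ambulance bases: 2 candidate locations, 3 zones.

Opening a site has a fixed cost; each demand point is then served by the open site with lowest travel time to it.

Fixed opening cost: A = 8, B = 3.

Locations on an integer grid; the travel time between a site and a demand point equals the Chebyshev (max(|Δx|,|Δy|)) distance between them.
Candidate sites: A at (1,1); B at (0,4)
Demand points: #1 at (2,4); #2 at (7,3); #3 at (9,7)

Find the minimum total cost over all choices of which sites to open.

Open {B}: assign each demand point to its cheapest open site.
  #1→B 2, #2→B 7, #3→B 9
  travel time 18, fixed 3 → total 21.
Compare {A}: travel time 17 + fixed 8 = 25.
Compare {A, B}: travel time 16 + fixed 11 = 27.

21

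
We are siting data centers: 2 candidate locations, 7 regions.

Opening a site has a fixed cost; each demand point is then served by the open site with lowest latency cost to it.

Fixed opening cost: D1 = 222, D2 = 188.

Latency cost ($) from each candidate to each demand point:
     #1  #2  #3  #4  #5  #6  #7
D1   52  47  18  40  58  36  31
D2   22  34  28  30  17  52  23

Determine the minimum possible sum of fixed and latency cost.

Open {D2}: assign each demand point to its cheapest open site.
  #1→D2 22, #2→D2 34, #3→D2 28, #4→D2 30, #5→D2 17, #6→D2 52, #7→D2 23
  latency cost 206, fixed 188 → total 394.
Compare {D1}: latency cost 282 + fixed 222 = 504.
Compare {D1, D2}: latency cost 180 + fixed 410 = 590.

394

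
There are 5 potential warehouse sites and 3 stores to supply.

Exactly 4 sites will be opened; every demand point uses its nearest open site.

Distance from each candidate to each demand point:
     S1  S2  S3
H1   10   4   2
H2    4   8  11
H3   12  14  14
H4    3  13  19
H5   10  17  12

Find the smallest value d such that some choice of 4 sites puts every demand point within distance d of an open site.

4

Open {H1, H2, H3, H4}.
  Farthest demand point is S2 at distance 4 (to H1); all others are ≤ 4.
With {H1, H2, H3, H5} the worst case is 4.
With {H1, H2, H4, H5} the worst case is 4.
No size-4 selection achieves below 4.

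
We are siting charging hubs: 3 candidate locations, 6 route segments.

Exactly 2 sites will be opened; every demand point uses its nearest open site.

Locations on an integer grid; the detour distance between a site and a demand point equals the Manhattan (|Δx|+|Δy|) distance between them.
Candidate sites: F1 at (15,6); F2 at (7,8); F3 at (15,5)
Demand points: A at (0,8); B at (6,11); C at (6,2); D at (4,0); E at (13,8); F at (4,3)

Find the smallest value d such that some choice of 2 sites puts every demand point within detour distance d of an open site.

11

Open {F1, F2}.
  Farthest demand point is D at detour distance 11 (to F2); all others are ≤ 11.
With {F2, F3} the worst case is 11.
With {F1, F3} the worst case is 17.
No size-2 selection achieves below 11.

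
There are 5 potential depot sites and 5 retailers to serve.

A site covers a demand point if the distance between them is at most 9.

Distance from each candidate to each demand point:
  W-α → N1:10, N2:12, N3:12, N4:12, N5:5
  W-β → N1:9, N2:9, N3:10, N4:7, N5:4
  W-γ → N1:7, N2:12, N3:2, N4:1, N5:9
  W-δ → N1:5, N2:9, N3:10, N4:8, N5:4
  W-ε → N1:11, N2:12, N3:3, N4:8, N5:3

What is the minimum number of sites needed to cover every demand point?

2

Coverage sets (demand points within 9 of each site):
  W-α: {N5}
  W-β: {N1, N2, N4, N5}
  W-γ: {N1, N3, N4, N5}
  W-δ: {N1, N2, N4, N5}
  W-ε: {N3, N4, N5}
No single site covers all 5 demand points.
But {W-β, W-γ} covers everything, so the minimum is 2.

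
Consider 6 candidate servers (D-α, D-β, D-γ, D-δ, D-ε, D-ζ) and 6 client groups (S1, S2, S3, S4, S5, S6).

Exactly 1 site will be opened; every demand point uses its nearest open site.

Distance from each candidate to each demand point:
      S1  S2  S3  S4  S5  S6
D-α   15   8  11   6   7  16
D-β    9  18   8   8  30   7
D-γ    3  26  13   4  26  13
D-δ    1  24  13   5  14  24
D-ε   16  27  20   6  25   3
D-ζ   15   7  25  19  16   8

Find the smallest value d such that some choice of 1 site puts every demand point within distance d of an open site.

Open {D-α}.
  Farthest demand point is S6 at distance 16 (to D-α); all others are ≤ 16.
With {D-δ} the worst case is 24.
With {D-ζ} the worst case is 25.
No size-1 selection achieves below 16.

16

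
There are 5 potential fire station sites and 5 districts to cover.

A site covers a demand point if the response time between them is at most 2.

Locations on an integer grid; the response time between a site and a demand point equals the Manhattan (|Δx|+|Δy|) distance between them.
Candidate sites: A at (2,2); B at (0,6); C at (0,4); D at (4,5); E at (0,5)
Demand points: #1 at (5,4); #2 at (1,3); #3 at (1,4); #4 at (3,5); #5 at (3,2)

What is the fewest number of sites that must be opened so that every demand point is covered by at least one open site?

Coverage sets (demand points within 2 of each site):
  A: {#2, #5}
  B: {}
  C: {#2, #3}
  D: {#1, #4}
  E: {#3}
No 2 sites suffice: every size-2 union leaves at least one demand point uncovered.
But {A, C, D} covers everything, so the minimum is 3.

3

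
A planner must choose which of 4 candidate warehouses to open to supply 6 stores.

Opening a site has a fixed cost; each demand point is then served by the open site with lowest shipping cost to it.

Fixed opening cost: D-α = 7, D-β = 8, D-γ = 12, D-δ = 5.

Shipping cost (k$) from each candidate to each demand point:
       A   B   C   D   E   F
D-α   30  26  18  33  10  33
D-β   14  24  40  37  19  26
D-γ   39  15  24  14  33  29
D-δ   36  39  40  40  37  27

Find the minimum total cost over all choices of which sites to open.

124

Open {D-α, D-β, D-γ}: assign each demand point to its cheapest open site.
  A→D-β 14, B→D-γ 15, C→D-α 18, D→D-γ 14, E→D-α 10, F→D-β 26
  shipping cost 97, fixed 27 → total 124.
Compare {D-α, D-β, D-γ, D-δ}: shipping cost 97 + fixed 32 = 129.
Compare {D-β, D-γ}: shipping cost 112 + fixed 20 = 132.
Compare {D-α, D-γ}: shipping cost 116 + fixed 19 = 135.
All other subsets cost ≥ 129. Minimum total cost: 124.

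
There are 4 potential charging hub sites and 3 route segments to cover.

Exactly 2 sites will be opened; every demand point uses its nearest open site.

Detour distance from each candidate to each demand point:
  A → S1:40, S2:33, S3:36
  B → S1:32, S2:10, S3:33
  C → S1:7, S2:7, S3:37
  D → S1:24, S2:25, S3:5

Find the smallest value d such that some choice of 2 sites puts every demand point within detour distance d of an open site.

7

Open {C, D}.
  Farthest demand point is S1 at detour distance 7 (to C); all others are ≤ 7.
With {B, D} the worst case is 24.
With {A, D} the worst case is 25.
No size-2 selection achieves below 7.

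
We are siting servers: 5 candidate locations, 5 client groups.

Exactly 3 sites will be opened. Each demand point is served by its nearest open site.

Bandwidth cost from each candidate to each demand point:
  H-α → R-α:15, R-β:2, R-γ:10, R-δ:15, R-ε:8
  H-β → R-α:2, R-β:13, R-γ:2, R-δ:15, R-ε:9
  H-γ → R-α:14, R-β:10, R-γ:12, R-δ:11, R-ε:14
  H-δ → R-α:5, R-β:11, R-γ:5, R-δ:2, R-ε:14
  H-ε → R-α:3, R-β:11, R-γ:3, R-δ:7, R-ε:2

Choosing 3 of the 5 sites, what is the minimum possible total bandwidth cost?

12

Open {H-α, H-δ, H-ε}.
  R-α→H-ε 3, R-β→H-α 2, R-γ→H-ε 3, R-δ→H-δ 2, R-ε→H-ε 2  ⇒ total 12.
Compare {H-α, H-β, H-ε}: total 15.
Compare {H-α, H-β, H-δ}: total 16.
No size-3 selection does better; minimum is 12.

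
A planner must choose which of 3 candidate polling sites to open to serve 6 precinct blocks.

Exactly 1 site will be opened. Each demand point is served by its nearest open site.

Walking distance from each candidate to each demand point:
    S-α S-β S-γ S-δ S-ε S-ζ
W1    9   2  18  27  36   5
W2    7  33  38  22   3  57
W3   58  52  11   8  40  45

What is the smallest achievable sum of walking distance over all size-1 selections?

97

Open {W1}.
  S-α→W1 9, S-β→W1 2, S-γ→W1 18, S-δ→W1 27, S-ε→W1 36, S-ζ→W1 5  ⇒ total 97.
Compare {W2}: total 160.
Compare {W3}: total 214.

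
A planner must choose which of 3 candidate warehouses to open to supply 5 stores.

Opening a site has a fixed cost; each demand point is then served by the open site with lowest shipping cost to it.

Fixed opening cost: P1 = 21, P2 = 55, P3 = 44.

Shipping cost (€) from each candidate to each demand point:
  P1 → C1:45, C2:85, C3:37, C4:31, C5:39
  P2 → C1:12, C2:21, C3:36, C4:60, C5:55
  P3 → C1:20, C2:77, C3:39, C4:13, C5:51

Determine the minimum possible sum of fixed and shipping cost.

215

Open {P1, P2}: assign each demand point to its cheapest open site.
  C1→P2 12, C2→P2 21, C3→P2 36, C4→P1 31, C5→P1 39
  shipping cost 139, fixed 76 → total 215.
Compare {P2, P3}: shipping cost 133 + fixed 99 = 232.
Compare {P2}: shipping cost 184 + fixed 55 = 239.
Compare {P1, P2, P3}: shipping cost 121 + fixed 120 = 241.
All other subsets cost ≥ 232. Minimum total cost: 215.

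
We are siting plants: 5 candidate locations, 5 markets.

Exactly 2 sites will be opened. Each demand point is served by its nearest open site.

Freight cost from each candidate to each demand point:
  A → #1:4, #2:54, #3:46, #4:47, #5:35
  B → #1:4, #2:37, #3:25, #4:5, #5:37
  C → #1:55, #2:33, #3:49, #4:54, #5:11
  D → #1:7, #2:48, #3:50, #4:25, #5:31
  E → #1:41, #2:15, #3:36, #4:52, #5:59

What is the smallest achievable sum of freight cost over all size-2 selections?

78

Open {B, C}.
  #1→B 4, #2→C 33, #3→B 25, #4→B 5, #5→C 11  ⇒ total 78.
Compare {B, E}: total 86.
Compare {B, D}: total 102.
No size-2 selection does better; minimum is 78.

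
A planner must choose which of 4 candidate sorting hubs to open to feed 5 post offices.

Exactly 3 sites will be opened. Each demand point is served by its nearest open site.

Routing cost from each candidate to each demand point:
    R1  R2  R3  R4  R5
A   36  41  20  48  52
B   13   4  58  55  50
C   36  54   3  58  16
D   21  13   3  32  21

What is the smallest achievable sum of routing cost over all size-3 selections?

68

Open {B, C, D}.
  R1→B 13, R2→B 4, R3→C 3, R4→D 32, R5→C 16  ⇒ total 68.
Compare {A, B, D}: total 73.
Compare {A, B, C}: total 84.
No size-3 selection does better; minimum is 68.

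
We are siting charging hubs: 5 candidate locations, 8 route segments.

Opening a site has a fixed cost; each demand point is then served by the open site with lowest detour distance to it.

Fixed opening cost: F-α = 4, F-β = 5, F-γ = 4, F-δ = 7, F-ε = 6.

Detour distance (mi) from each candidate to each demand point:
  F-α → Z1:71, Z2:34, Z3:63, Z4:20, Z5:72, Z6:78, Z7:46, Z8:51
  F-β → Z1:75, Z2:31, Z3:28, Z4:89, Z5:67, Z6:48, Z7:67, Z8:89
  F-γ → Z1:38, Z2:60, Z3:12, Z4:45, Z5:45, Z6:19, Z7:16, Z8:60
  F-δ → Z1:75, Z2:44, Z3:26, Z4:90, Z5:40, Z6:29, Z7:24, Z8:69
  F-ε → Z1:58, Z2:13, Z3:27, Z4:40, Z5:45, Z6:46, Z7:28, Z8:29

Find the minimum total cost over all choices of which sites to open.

Open {F-α, F-γ, F-ε}: assign each demand point to its cheapest open site.
  Z1→F-γ 38, Z2→F-ε 13, Z3→F-γ 12, Z4→F-α 20, Z5→F-γ 45, Z6→F-γ 19, Z7→F-γ 16, Z8→F-ε 29
  detour distance 192, fixed 14 → total 206.
Compare {F-α, F-γ, F-δ, F-ε}: detour distance 187 + fixed 21 = 208.
Compare {F-α, F-β, F-γ, F-ε}: detour distance 192 + fixed 19 = 211.
Compare {F-α, F-β, F-γ, F-δ, F-ε}: detour distance 187 + fixed 26 = 213.
All other subsets cost ≥ 208. Minimum total cost: 206.

206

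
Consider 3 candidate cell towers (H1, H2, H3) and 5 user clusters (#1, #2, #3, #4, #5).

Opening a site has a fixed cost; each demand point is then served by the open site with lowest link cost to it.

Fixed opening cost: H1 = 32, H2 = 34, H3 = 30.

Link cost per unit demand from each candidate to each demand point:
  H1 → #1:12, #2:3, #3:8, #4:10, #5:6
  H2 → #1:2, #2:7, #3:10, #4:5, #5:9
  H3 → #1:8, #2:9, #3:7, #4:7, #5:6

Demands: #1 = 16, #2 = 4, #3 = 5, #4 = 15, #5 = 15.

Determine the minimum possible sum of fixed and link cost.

Open {H1, H2}: assign each demand point to its cheapest open site.
  #1→H2 16×2=32, #2→H1 4×3=12, #3→H1 5×8=40, #4→H2 15×5=75, #5→H1 15×6=90
  link cost 249, fixed 66 → total 315.
Compare {H2, H3}: link cost 260 + fixed 64 = 324.
Compare {H1, H2, H3}: link cost 244 + fixed 96 = 340.
Compare {H2}: link cost 320 + fixed 34 = 354.
All other subsets cost ≥ 324. Minimum total cost: 315.

315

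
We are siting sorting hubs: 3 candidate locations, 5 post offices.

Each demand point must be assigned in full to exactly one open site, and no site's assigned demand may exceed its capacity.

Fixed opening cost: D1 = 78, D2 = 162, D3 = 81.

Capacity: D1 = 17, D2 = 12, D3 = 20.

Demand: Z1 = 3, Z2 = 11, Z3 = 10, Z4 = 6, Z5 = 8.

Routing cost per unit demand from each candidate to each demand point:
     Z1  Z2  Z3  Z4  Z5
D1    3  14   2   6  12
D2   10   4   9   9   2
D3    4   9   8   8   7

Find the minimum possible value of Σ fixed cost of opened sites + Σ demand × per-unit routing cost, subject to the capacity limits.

489

Open {D1, D2, D3}; cheapest assignment that respects the capacities:
  D1 (cap 17, load 16): Z3, Z4 — cost 10×2 + 6×6 = 56
  D2 (cap 12, load 11): Z2 — cost 11×4 = 44
  D3 (cap 20, load 11): Z1, Z5 — cost 3×4 + 8×7 = 68
  Shipping 168, fixed 321 → total 489.
  Any other capacity-feasible assignment to {D1, D2, D3} ships for at least 168.
Total demand is 38 and no other set of sites has combined capacity ≥ 38, so {D1, D2, D3} is the only feasible choice of open sites. Minimum: 489.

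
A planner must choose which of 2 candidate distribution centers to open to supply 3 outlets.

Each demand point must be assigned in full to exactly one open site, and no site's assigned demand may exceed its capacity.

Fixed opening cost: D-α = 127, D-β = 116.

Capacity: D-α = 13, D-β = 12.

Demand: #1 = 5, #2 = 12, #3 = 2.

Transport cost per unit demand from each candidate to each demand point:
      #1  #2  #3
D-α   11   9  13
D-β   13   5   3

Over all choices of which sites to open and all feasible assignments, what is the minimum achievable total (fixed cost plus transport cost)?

384

Open {D-α, D-β}; cheapest assignment that respects the capacities:
  D-α (cap 13, load 7): #1, #3 — cost 5×11 + 2×13 = 81
  D-β (cap 12, load 12): #2 — cost 12×5 = 60
  Shipping 141, fixed 243 → total 384.
  Any other capacity-feasible assignment to {D-α, D-β} ships for at least 141.
Total demand is 19 and no other set of sites has combined capacity ≥ 19, so {D-α, D-β} is the only feasible choice of open sites. Minimum: 384.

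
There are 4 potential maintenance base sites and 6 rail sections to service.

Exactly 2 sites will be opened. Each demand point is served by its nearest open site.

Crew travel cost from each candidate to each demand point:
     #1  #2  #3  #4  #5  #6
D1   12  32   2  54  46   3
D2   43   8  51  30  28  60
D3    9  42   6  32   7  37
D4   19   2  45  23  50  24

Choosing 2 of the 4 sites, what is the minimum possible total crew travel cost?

Open {D3, D4}.
  #1→D3 9, #2→D4 2, #3→D3 6, #4→D4 23, #5→D3 7, #6→D4 24  ⇒ total 71.
Compare {D1, D2}: total 83.
Compare {D1, D3}: total 85.
No size-2 selection does better; minimum is 71.

71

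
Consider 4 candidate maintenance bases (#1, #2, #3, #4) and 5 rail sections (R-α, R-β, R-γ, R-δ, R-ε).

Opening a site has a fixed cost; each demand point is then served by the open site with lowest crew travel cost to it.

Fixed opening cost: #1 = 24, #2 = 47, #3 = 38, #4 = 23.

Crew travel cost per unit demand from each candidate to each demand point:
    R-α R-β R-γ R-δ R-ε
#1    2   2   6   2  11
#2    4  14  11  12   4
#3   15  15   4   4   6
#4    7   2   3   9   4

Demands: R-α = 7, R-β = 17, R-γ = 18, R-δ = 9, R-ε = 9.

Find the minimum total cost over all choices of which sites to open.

203

Open {#1, #4}: assign each demand point to its cheapest open site.
  R-α→#1 7×2=14, R-β→#1 17×2=34, R-γ→#4 18×3=54, R-δ→#1 9×2=18, R-ε→#4 9×4=36
  crew travel cost 156, fixed 47 → total 203.
Compare {#1, #3, #4}: crew travel cost 156 + fixed 85 = 241.
Compare {#1, #2, #4}: crew travel cost 156 + fixed 94 = 250.
Compare {#1, #3}: crew travel cost 192 + fixed 62 = 254.
All other subsets cost ≥ 241. Minimum total cost: 203.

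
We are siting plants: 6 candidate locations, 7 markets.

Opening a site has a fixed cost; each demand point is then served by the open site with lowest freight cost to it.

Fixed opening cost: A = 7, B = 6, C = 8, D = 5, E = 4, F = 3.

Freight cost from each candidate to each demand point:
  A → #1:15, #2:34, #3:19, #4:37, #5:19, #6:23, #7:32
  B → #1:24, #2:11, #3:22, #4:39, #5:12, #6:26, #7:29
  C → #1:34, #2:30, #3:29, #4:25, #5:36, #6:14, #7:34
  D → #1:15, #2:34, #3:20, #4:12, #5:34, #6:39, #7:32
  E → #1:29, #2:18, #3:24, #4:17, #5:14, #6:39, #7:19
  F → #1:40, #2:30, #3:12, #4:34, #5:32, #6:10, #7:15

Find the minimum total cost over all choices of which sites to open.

Open {B, D, F}: assign each demand point to its cheapest open site.
  #1→D 15, #2→B 11, #3→F 12, #4→D 12, #5→B 12, #6→F 10, #7→F 15
  freight cost 87, fixed 14 → total 101.
Compare {B, D, E, F}: freight cost 87 + fixed 18 = 105.
Compare {D, E, F}: freight cost 96 + fixed 12 = 108.
Compare {A, B, D, F}: freight cost 87 + fixed 21 = 108.
All other subsets cost ≥ 105. Minimum total cost: 101.

101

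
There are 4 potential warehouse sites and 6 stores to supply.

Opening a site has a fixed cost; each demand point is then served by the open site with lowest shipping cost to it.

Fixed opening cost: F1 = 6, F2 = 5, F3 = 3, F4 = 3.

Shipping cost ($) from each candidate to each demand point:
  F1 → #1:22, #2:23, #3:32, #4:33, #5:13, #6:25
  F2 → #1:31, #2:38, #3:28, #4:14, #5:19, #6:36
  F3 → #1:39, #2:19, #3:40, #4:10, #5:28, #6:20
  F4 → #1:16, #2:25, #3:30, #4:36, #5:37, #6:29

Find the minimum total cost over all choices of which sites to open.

Open {F1, F3, F4}: assign each demand point to its cheapest open site.
  #1→F4 16, #2→F3 19, #3→F4 30, #4→F3 10, #5→F1 13, #6→F3 20
  shipping cost 108, fixed 12 → total 120.
Compare {F2, F3, F4}: shipping cost 112 + fixed 11 = 123.
Compare {F1, F2, F3, F4}: shipping cost 106 + fixed 17 = 123.
Compare {F1, F3}: shipping cost 116 + fixed 9 = 125.
All other subsets cost ≥ 123. Minimum total cost: 120.

120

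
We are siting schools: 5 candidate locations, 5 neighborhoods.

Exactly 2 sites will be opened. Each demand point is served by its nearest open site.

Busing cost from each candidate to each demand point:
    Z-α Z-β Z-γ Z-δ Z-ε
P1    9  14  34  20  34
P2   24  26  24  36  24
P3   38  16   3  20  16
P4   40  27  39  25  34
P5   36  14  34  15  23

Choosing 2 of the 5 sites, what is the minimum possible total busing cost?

62

Open {P1, P3}.
  Z-α→P1 9, Z-β→P1 14, Z-γ→P3 3, Z-δ→P1 20, Z-ε→P3 16  ⇒ total 62.
Compare {P2, P3}: total 79.
Compare {P3, P5}: total 84.
No size-2 selection does better; minimum is 62.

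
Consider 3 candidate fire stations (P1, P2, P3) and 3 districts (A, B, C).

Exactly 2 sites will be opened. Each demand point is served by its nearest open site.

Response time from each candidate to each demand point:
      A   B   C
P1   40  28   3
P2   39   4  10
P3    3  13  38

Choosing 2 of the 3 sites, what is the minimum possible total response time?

Open {P2, P3}.
  A→P3 3, B→P2 4, C→P2 10  ⇒ total 17.
Compare {P1, P3}: total 19.
Compare {P1, P2}: total 46.

17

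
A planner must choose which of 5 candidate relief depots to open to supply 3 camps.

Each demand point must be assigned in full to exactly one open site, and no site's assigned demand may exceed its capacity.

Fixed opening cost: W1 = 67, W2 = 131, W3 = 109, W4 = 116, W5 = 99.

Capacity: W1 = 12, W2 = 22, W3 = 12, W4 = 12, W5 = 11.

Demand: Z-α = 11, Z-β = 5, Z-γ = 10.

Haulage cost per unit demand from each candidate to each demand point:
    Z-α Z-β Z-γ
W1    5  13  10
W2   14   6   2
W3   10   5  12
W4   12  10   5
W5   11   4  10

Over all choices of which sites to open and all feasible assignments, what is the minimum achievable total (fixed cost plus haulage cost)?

303

Open {W1, W2}; cheapest assignment that respects the capacities:
  W1 (cap 12, load 11): Z-α — cost 11×5 = 55
  W2 (cap 22, load 15): Z-β, Z-γ — cost 5×6 + 10×2 = 50
  Shipping 105, fixed 198 → total 303.
  Any other capacity-feasible assignment to {W1, W2} ships for at least 105.
Compare {W1, W2, W5}: its best feasible assignment gives total 392.
Compare {W2, W3}: its best feasible assignment gives total 400.
Every other set of open sites that can feasibly serve all demand totals ≥ 392 even under its best assignment. Minimum: 303.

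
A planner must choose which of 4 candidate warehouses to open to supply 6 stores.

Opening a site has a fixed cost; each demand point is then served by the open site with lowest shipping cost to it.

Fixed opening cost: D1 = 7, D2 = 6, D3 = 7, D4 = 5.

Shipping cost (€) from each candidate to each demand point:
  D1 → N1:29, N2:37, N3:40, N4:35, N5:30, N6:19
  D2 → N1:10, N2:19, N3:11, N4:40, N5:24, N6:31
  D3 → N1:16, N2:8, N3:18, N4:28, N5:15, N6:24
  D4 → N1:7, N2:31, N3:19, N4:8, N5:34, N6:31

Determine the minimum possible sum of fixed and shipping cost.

91

Open {D2, D3, D4}: assign each demand point to its cheapest open site.
  N1→D4 7, N2→D3 8, N3→D2 11, N4→D4 8, N5→D3 15, N6→D3 24
  shipping cost 73, fixed 18 → total 91.
Compare {D3, D4}: shipping cost 80 + fixed 12 = 92.
Compare {D1, D2, D3, D4}: shipping cost 68 + fixed 25 = 93.
Compare {D1, D3, D4}: shipping cost 75 + fixed 19 = 94.
All other subsets cost ≥ 92. Minimum total cost: 91.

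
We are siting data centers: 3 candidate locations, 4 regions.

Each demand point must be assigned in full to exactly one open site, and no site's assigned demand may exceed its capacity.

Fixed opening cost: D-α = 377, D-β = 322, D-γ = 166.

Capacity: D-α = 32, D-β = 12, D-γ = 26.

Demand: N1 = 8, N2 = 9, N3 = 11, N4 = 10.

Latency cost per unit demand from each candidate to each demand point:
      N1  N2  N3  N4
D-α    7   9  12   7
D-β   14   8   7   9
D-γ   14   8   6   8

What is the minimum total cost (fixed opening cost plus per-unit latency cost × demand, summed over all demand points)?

807

Open {D-α, D-γ}; cheapest assignment that respects the capacities:
  D-α (cap 32, load 18): N1, N4 — cost 8×7 + 10×7 = 126
  D-γ (cap 26, load 20): N2, N3 — cost 9×8 + 11×6 = 138
  Shipping 264, fixed 543 → total 807.
  Any other capacity-feasible assignment to {D-α, D-γ} ships for at least 264.
Compare {D-α, D-β}: its best feasible assignment gives total 983.
Compare {D-α, D-β, D-γ}: its best feasible assignment gives total 1129.
Every other set of open sites that can feasibly serve all demand totals ≥ 983 even under its best assignment. Minimum: 807.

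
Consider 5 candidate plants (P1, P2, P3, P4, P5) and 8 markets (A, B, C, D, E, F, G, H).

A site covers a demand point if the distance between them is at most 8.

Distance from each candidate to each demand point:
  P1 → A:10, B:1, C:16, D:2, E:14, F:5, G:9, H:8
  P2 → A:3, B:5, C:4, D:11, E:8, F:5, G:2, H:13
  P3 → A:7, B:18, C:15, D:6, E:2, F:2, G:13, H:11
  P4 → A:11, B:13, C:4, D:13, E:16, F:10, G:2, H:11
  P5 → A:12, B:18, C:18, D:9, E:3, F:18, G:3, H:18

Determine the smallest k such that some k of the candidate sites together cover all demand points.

Coverage sets (demand points within 8 of each site):
  P1: {B, D, F, H}
  P2: {A, B, C, E, F, G}
  P3: {A, D, E, F}
  P4: {C, G}
  P5: {E, G}
No single site covers all 8 demand points.
But {P1, P2} covers everything, so the minimum is 2.

2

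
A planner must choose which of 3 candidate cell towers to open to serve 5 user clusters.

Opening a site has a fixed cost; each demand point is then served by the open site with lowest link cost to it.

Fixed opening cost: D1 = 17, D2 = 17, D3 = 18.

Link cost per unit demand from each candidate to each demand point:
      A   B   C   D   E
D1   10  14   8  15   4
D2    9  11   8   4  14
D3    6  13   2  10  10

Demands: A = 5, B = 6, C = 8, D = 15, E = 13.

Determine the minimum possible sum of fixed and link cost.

276

Open {D1, D2, D3}: assign each demand point to its cheapest open site.
  A→D3 5×6=30, B→D2 6×11=66, C→D3 8×2=16, D→D2 15×4=60, E→D1 13×4=52
  link cost 224, fixed 52 → total 276.
Compare {D1, D2}: link cost 287 + fixed 34 = 321.
Compare {D2, D3}: link cost 302 + fixed 35 = 337.
Compare {D1, D3}: link cost 326 + fixed 35 = 361.
All other subsets cost ≥ 321. Minimum total cost: 276.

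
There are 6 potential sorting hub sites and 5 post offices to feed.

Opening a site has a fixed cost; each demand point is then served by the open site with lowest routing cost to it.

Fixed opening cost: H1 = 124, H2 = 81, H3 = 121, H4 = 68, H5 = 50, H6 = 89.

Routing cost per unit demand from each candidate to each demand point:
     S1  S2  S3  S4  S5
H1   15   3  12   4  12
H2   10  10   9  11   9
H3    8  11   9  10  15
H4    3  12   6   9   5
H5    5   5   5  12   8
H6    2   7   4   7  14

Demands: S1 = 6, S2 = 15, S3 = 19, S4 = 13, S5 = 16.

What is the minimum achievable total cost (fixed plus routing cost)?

501

Open {H1, H4}: assign each demand point to its cheapest open site.
  S1→H4 6×3=18, S2→H1 15×3=45, S3→H4 19×6=114, S4→H1 13×4=52, S5→H4 16×5=80
  routing cost 309, fixed 192 → total 501.
Compare {H4, H5}: routing cost 385 + fixed 118 = 503.
Compare {H4, H6}: routing cost 364 + fixed 157 = 521.
Compare {H5, H6}: routing cost 382 + fixed 139 = 521.
All other subsets cost ≥ 503. Minimum total cost: 501.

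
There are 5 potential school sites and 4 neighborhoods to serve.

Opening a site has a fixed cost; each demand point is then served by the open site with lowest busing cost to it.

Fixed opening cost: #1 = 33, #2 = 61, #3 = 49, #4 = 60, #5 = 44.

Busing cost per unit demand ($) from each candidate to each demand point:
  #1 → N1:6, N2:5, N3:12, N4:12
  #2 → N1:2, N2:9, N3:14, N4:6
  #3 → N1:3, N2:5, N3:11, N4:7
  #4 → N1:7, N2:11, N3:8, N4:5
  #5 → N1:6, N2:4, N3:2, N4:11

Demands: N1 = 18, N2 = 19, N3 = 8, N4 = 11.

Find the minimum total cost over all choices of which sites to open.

299

Open {#2, #5}: assign each demand point to its cheapest open site.
  N1→#2 18×2=36, N2→#5 19×4=76, N3→#5 8×2=16, N4→#2 11×6=66
  busing cost 194, fixed 105 → total 299.
Compare {#3, #5}: busing cost 223 + fixed 93 = 316.
Compare {#1, #2, #5}: busing cost 194 + fixed 138 = 332.
Compare {#2, #3, #5}: busing cost 194 + fixed 154 = 348.
All other subsets cost ≥ 316. Minimum total cost: 299.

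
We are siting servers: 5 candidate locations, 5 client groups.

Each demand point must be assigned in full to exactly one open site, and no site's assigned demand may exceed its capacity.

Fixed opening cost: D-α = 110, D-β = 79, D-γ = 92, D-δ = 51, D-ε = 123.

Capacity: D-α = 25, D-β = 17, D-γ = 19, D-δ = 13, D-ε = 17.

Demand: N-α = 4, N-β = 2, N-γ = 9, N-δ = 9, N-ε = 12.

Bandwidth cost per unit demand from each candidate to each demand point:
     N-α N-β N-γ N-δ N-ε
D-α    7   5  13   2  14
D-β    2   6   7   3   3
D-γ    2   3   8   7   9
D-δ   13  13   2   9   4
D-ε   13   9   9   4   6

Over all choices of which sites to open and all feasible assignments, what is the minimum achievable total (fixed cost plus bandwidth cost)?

Open {D-α, D-β, D-δ}; cheapest assignment that respects the capacities:
  D-α (cap 25, load 11): N-β, N-δ — cost 2×5 + 9×2 = 28
  D-β (cap 17, load 16): N-α, N-ε — cost 4×2 + 12×3 = 44
  D-δ (cap 13, load 9): N-γ — cost 9×2 = 18
  Shipping 90, fixed 240 → total 330.
  Any other capacity-feasible assignment to {D-α, D-β, D-δ} ships for at least 90.
Compare {D-β, D-γ, D-δ}: its best feasible assignment gives total 353.
Compare {D-β, D-δ, D-ε}: its best feasible assignment gives total 369.
Every other set of open sites that can feasibly serve all demand totals ≥ 353 even under its best assignment. Minimum: 330.

330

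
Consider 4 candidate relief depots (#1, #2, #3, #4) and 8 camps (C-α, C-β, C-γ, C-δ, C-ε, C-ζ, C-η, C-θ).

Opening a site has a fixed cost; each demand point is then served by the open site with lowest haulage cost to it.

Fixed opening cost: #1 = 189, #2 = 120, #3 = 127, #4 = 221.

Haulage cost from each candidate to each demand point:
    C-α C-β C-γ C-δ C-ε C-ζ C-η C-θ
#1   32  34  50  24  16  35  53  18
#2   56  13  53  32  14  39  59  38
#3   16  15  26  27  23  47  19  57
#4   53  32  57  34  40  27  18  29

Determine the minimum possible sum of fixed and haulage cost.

357

Open {#3}: assign each demand point to its cheapest open site.
  C-α→#3 16, C-β→#3 15, C-γ→#3 26, C-δ→#3 27, C-ε→#3 23, C-ζ→#3 47, C-η→#3 19, C-θ→#3 57
  haulage cost 230, fixed 127 → total 357.
Compare {#2}: haulage cost 304 + fixed 120 = 424.
Compare {#2, #3}: haulage cost 192 + fixed 247 = 439.
Compare {#1}: haulage cost 262 + fixed 189 = 451.
All other subsets cost ≥ 424. Minimum total cost: 357.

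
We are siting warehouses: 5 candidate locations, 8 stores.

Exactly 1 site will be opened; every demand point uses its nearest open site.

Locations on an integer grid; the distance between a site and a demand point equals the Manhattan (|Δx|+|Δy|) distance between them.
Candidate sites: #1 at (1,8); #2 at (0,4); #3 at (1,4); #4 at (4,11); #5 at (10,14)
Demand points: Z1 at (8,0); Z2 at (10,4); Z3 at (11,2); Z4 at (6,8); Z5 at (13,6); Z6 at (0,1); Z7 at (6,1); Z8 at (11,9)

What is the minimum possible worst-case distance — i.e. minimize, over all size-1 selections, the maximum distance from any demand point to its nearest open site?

15

Open {#3}.
  Farthest demand point is Z8 at distance 15 (to #3); all others are ≤ 15.
With {#1} the worst case is 16.
With {#2} the worst case is 16.
No size-1 selection achieves below 15.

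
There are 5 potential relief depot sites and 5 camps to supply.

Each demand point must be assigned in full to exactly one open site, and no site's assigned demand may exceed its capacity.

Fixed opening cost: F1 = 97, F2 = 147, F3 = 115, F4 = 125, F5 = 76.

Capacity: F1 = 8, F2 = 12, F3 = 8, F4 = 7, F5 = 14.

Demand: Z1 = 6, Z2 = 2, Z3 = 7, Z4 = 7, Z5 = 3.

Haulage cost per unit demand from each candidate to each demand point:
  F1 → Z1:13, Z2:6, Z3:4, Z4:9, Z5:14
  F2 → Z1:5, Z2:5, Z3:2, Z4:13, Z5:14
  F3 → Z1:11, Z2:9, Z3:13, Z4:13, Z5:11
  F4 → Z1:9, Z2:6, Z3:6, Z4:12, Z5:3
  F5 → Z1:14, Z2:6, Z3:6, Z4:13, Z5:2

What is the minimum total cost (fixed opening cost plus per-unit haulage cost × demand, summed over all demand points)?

Open {F2, F5}; cheapest assignment that respects the capacities:
  F2 (cap 12, load 11): Z1, Z2, Z5 — cost 6×5 + 2×5 + 3×14 = 82
  F5 (cap 14, load 14): Z3, Z4 — cost 7×6 + 7×13 = 133
  Shipping 215, fixed 223 → total 438.
  Any other capacity-feasible assignment to {F2, F5} ships for at least 215.
Compare {F1, F2, F5}: its best feasible assignment gives total 471.
Compare {F1, F4, F5}: its best feasible assignment gives total 475.
Every other set of open sites that can feasibly serve all demand totals ≥ 471 even under its best assignment. Minimum: 438.

438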